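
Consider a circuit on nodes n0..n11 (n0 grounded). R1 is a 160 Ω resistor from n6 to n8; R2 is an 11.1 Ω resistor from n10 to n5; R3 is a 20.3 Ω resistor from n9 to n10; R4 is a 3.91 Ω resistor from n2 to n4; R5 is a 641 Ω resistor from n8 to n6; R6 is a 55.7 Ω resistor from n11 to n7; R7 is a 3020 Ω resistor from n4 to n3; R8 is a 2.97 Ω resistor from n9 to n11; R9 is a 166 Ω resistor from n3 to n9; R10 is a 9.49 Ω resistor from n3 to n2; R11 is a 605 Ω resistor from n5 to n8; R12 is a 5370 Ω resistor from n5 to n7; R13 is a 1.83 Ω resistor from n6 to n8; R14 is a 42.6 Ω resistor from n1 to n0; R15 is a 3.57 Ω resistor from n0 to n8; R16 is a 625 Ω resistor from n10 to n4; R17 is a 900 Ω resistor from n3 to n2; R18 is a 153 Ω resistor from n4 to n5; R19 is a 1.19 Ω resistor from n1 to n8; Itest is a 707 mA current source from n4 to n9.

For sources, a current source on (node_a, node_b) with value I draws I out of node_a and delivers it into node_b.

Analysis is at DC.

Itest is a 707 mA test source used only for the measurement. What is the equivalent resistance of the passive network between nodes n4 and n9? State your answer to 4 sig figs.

MNA unknowns: 11 node voltages V₁..V_11
R1: Y=0.006250 on G[6,8]
R2: Y=0.09009 on G[10,5]
R3: Y=0.04926 on G[9,10]
R4: Y=0.2558 on G[2,4]
R5: Y=0.001560 on G[8,6]
R6: Y=0.01795 on G[11,7]
R7: Y=0.0003311 on G[4,3]
R8: Y=0.3367 on G[9,11]
R9: Y=0.006024 on G[3,9]
R10: Y=0.1054 on G[3,2]
R11: Y=0.001653 on G[5,8]
R12: Y=0.0001862 on G[5,7]
R13: Y=0.5464 on G[6,8]
R14: Y=0.02347 on G[1,0]
R15: Y=0.2801 on G[0,8]
R16: Y=0.001600 on G[10,4]
R17: Y=0.001111 on G[3,2]
R18: Y=0.006536 on G[4,5]
R19: Y=0.8403 on G[1,8]
Itest: z[4]−=0.707, z[9]+=0.707
solve → V1=0.000, V2=-45.38, V3=-42.36, V4=-46.63, V5=0.000, V6=0.000, V7=11.01, V8=0.000, V9=11.13, V10=3.360, V11=11.12

R_eq = 81.70 Ω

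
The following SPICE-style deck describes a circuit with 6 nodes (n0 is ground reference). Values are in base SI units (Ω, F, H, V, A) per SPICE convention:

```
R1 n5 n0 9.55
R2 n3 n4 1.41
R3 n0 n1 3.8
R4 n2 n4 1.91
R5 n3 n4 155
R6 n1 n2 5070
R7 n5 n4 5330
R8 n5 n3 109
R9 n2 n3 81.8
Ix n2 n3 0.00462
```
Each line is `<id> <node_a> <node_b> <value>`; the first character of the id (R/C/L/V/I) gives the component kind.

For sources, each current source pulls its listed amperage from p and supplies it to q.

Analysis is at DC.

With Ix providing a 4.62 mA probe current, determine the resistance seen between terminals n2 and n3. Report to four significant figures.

R_eq = 3.177 Ω

Apply KCL at each of the 5 non-ground nodes and solve the resulting linear system.
Node n1: branches {R3, R6} → V_1 = -1.065e-05
Node n2: branches {R4, R6, R9, Ix} → V_2 = -0.01423
Node n3: branches {R2, R5, R8, R9, Ix} → V_3 = 0.0004505
Node n4: branches {R2, R4, R5, R7} → V_4 = -0.005749
Node n5: branches {R1, R7, R8} → V_5 = 2.677e-05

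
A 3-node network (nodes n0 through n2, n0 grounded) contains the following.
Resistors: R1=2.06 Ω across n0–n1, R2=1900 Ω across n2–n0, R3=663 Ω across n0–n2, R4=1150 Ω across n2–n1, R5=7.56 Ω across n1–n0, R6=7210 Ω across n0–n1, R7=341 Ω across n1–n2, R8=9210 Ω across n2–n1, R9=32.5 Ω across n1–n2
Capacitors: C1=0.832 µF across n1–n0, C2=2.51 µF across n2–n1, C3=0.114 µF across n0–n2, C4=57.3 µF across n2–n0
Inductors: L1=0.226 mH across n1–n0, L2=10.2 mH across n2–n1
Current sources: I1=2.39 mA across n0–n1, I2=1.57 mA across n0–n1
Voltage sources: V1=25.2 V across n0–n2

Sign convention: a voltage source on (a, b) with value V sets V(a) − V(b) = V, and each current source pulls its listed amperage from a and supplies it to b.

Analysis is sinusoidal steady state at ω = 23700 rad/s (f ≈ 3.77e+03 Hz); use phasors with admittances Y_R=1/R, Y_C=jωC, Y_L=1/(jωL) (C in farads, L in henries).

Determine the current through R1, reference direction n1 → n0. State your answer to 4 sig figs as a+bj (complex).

-0.4563-1.116j A

Element admittances at ω=23700 rad/s:
  Y(R1) = 0.4854+0.000j S between n0,n1
  Y(R2) = 0.0005263+0.000j S between n2,n0
  Y(R3) = 0.001508+0.000j S between n0,n2
  Y(R4) = 0.0008696+0.000j S between n2,n1
  Y(R5) = 0.1323+0.000j S between n1,n0
  Y(R6) = 0.0001387+0.000j S between n0,n1
  Y(R7) = 0.002933+0.000j S between n1,n2
  Y(R8) = 0.0001086+0.000j S between n2,n1
  Y(C1) = 0.000+0.01972j S between n1,n0
  Y(L1) = 0.000-0.1867j S between n1,n0
  Y(R9) = 0.03077+0.000j S between n1,n2
  Y(C2) = 0.000+0.05949j S between n2,n1
  Y(C3) = 0.000+0.002702j S between n0,n2
  Y(L2) = 0.000-0.004137j S between n2,n1
  I1: injects 0.00239 A into n1 (from n0)
  I2: injects 0.00157 A into n1 (from n0)
  Y(C4) = 0.000+1.358j S between n2,n0
  V1: constraint V(n0)−V(n2) = 25.2
Assemble and solve the 3×3 MNA system:
  V(n1)=-0.9400-2.298j  V(n2)=-25.20+0.000j
  i(V1)=-1.020-35.55j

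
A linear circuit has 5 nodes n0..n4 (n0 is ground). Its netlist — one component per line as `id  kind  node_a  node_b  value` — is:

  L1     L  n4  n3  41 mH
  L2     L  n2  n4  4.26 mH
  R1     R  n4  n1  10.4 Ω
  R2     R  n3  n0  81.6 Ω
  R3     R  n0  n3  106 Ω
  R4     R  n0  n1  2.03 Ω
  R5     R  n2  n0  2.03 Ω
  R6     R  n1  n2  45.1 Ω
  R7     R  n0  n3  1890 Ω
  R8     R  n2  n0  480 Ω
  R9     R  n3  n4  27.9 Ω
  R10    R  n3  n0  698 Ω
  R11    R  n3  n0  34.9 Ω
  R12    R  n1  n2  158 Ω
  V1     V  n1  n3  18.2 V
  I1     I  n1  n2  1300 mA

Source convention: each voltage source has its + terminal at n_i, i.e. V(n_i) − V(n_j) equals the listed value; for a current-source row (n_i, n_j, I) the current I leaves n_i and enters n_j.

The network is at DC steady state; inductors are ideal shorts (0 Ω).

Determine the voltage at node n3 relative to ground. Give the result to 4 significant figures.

Apply KCL at each of the 4 non-ground nodes and solve the resulting linear system.
Node n1: branches {R1, R4, R6, R12, V1, I1} → V_1 = 9.576
Node n2: branches {L2, R5, R6, R8, R12, I1} → V_2 = -8.624
Node n3: branches {L1, R2, R3, R7, R9, R10, R11, V1} → V_3 = -8.624
Node n4: branches {L1, L2, R1, R9} → V_4 = -8.624
Source currents: i(L1)=7.835, i(L2)=6.085, i(V1)=-8.286

-8.624 V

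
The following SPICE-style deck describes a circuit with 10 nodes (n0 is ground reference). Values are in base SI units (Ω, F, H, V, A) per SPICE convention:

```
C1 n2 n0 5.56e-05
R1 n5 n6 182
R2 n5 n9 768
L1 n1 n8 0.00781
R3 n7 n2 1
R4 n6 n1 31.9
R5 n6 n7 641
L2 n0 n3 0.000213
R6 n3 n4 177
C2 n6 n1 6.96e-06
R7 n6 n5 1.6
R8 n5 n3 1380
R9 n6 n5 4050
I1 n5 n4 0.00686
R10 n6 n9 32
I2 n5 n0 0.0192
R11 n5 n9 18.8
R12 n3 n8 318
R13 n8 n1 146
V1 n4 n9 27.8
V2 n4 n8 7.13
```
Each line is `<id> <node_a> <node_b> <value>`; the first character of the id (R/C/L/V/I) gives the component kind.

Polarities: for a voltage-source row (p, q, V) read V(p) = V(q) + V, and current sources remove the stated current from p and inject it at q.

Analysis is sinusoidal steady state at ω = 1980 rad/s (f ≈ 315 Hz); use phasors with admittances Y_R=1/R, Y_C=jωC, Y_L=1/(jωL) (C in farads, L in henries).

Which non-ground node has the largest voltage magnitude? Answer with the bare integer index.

Element admittances at ω=1980 rad/s:
  Y(C1) = 0.000+0.1101j S between n2,n0
  Y(R1) = 0.005495+0.000j S between n5,n6
  Y(R2) = 0.001302+0.000j S between n5,n9
  Y(L1) = 0.000-0.06467j S between n1,n8
  Y(R3) = 1.000+0.000j S between n7,n2
  Y(R4) = 0.03135+0.000j S between n6,n1
  Y(R5) = 0.001560+0.000j S between n6,n7
  Y(L2) = 0.000-2.371j S between n0,n3
  Y(R6) = 0.005650+0.000j S between n3,n4
  Y(C2) = 0.000+0.01378j S between n6,n1
  Y(R7) = 0.6250+0.000j S between n6,n5
  Y(R8) = 0.0007246+0.000j S between n5,n3
  Y(R9) = 0.0002469+0.000j S between n6,n5
  I1: injects 0.00686 A into n4 (from n5)
  Y(R10) = 0.03125+0.000j S between n6,n9
  I2: injects 0.0192 A into n0 (from n5)
  Y(R11) = 0.05319+0.000j S between n5,n9
  Y(R12) = 0.003145+0.000j S between n3,n8
  Y(R13) = 0.006849+0.000j S between n8,n1
  V1: constraint V(n4)−V(n9) = 27.8
  V2: constraint V(n4)−V(n8) = 7.13
Assemble and solve the 11×11 MNA system:
  V(n1)=-3.864-7.445j  V(n2)=-0.008785+0.2366j  V(n3)=-0.0004079+0.002889j  V(n4)=4.750+0.1413j  V(n5)=-17.26-0.3421j  V(n6)=-16.73-0.3842j  V(n7)=-0.03483+0.2357j  V(n8)=-2.380+0.1413j  V(n9)=-23.05+0.1413j
  i(V1)=-0.5132+0.04276j  i(V2)=0.4932-0.04355j

9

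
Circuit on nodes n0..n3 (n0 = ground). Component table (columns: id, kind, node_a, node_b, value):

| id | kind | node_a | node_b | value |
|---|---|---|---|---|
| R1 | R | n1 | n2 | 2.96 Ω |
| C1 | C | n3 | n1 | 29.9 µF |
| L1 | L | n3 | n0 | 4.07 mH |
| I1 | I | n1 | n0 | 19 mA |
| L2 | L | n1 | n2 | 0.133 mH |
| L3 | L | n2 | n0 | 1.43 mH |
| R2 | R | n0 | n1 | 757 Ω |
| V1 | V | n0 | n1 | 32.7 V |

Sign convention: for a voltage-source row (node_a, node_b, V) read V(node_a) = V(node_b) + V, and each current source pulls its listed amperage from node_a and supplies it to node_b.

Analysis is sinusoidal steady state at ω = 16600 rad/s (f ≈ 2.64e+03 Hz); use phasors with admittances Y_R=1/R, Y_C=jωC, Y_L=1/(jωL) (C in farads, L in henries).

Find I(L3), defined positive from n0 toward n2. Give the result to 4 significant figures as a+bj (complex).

0.05458-1.298j A

MNA unknowns: 3 node voltages V₁..V_3 plus 1 source current (V1)
R1: Y=0.3378+0.000j on G[1,2]
C1: Y=0.000+0.4963j on G[3,1]
L1: Y=0.000-0.01480j on G[3,0]
I1: z[1]−=0.019, z[0]+=0.019
L2: Y=0.000-0.4529j on G[1,2]
L3: Y=0.000-0.04213j on G[2,0]
R2: Y=0.001321+0.000j on G[0,1]
V1: row V0−V1=32.7, i_V1 at 0,1
solve → V1=-32.70+0.000j, V2=-30.80-1.296j, V3=-33.71+0.000j
aux → i_V1=-0.07877+1.796j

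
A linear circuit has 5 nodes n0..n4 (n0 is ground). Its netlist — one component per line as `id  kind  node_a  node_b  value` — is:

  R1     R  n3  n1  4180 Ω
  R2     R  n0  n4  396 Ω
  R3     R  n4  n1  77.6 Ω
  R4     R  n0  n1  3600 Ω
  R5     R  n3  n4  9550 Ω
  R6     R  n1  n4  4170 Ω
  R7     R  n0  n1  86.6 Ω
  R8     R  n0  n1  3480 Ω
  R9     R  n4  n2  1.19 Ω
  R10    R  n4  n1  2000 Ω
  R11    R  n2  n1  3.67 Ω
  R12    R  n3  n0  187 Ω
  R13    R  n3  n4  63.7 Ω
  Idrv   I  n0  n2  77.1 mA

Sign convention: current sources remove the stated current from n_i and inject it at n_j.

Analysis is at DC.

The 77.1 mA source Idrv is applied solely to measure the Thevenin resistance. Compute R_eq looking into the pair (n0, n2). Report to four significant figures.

MNA unknowns: 4 node voltages V₁..V_4
R1: Y=0.0002392 on G[3,1]
R2: Y=0.002525 on G[0,4]
R3: Y=0.01289 on G[4,1]
R4: Y=0.0002778 on G[0,1]
R5: Y=0.0001047 on G[3,4]
R6: Y=0.0002398 on G[1,4]
R7: Y=0.01155 on G[0,1]
R8: Y=0.0002874 on G[0,1]
R9: Y=0.8403 on G[4,2]
R10: Y=0.0005000 on G[4,1]
R11: Y=0.2725 on G[2,1]
R12: Y=0.005348 on G[3,0]
R13: Y=0.01570 on G[3,4]
Idrv: z[0]−=0.0771, z[2]+=0.0771
solve → V1=4.086, V2=4.261, V3=3.168, V4=4.226

R_eq = 55.27 Ω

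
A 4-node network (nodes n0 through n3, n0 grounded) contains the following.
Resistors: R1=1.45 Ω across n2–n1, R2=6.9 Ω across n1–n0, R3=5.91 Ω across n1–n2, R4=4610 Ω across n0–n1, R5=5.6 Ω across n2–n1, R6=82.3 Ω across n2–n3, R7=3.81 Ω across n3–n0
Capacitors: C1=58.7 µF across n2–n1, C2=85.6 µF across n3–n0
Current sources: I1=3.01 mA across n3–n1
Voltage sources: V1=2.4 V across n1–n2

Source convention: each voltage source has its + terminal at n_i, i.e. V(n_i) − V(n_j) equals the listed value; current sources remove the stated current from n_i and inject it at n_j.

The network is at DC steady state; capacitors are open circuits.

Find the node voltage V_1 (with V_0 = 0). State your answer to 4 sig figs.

0.1962 V

Element admittances at DC:
  Y(R1) = 0.6897 S between n2,n1
  Y(C1) = 0.000 S between n2,n1
  Y(R2) = 0.1449 S between n1,n0
  Y(C2) = 0.000 S between n3,n0
  Y(R3) = 0.1692 S between n1,n2
  I1: injects 0.00301 A into n1 (from n3)
  Y(R4) = 0.0002169 S between n0,n1
  Y(R5) = 0.1786 S between n2,n1
  Y(R6) = 0.01215 S between n2,n3
  Y(R7) = 0.2625 S between n3,n0
  V1: constraint V(n1)−V(n2) = 2.4
Assemble and solve the 4×4 MNA system:
  V(n1)=0.1962  V(n2)=-2.204  V(n3)=-0.1085
  i(V1)=-2.515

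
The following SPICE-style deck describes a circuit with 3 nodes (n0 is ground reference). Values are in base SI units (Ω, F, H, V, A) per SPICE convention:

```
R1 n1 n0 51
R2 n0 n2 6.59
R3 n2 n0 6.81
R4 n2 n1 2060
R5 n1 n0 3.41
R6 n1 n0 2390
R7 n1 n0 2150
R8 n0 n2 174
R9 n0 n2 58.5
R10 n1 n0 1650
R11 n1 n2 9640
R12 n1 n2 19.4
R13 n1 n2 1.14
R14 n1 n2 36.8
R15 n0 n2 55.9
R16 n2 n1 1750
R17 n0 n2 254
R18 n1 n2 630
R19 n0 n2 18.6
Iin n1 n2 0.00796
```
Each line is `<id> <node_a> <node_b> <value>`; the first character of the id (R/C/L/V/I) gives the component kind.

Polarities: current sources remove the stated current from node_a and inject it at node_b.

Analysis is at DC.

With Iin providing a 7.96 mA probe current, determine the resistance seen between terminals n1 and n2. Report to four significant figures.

R_eq = 0.8818 Ω

Apply KCL at each of the 2 non-ground nodes and solve the resulting linear system.
Node n1: branches {R1, R4, R5, R6, R7, R10, R11, R12, R13, R14, R16, R18, Iin} → V_1 = -0.003917
Node n2: branches {R2, R3, R4, R8, R9, R11, R12, R13, R14, R15, R16, R17, R18, R19, Iin} → V_2 = 0.003102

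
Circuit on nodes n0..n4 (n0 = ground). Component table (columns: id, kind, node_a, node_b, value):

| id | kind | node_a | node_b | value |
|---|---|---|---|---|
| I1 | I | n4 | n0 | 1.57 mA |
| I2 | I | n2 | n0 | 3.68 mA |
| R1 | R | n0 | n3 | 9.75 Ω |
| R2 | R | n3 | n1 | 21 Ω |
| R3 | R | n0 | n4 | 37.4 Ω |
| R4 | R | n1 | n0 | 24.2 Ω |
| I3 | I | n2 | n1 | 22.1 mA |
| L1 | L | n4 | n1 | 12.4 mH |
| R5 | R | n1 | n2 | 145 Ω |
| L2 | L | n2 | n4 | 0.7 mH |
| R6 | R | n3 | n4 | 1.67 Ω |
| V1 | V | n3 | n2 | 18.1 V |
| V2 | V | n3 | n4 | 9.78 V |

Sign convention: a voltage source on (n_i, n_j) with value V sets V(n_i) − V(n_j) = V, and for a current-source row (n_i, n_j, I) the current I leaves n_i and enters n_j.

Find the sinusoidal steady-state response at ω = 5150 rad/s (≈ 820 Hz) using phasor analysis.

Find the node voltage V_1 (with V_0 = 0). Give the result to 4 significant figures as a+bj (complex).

Element admittances at ω=5150 rad/s:
  I1: injects 0.00157 A into n0 (from n4)
  I2: injects 0.00368 A into n0 (from n2)
  Y(R1) = 0.1026+0.000j S between n0,n3
  Y(R2) = 0.04762+0.000j S between n3,n1
  Y(R3) = 0.02674+0.000j S between n0,n4
  Y(R4) = 0.04132+0.000j S between n1,n0
  I3: injects 0.0221 A into n1 (from n2)
  Y(L1) = 0.000-0.01566j S between n4,n1
  Y(R5) = 0.006897+0.000j S between n1,n2
  Y(L2) = 0.000-0.2774j S between n2,n4
  Y(R6) = 0.5988+0.000j S between n3,n4
  V1: constraint V(n3)−V(n2) = 18.1
  V2: constraint V(n3)−V(n4) = 9.78
Assemble and solve the 6×6 MNA system:
  V(n1)=-0.1450+1.052j  V(n2)=-16.07-0.3361j  V(n3)=2.028-0.3361j  V(n4)=-7.752-0.3361j
  i(V1)=-0.08406+2.298j  i(V2)=-6.084-2.198j

-0.1450+1.052j V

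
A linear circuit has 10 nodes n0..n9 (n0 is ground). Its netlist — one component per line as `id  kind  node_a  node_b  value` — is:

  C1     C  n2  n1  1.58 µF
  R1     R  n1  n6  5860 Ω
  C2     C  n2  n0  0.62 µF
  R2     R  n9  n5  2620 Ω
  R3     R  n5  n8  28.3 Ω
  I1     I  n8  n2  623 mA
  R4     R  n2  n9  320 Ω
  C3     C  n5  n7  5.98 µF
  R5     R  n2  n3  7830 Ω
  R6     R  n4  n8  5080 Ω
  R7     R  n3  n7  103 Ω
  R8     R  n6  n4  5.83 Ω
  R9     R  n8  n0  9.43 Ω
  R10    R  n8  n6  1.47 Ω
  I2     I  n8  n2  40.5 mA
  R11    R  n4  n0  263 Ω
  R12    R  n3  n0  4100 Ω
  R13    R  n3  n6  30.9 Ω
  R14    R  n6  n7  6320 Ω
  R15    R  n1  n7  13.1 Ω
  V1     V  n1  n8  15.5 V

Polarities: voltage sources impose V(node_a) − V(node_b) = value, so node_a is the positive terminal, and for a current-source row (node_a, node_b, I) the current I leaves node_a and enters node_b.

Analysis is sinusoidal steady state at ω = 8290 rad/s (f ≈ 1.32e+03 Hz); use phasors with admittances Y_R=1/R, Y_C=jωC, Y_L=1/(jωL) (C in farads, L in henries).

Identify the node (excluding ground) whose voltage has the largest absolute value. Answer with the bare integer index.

2

Element admittances at ω=8290 rad/s:
  Y(C1) = 0.000+0.01310j S between n2,n1
  Y(R1) = 0.0001706+0.000j S between n1,n6
  Y(C2) = 0.000+0.005140j S between n2,n0
  Y(R2) = 0.0003817+0.000j S between n9,n5
  Y(R3) = 0.03534+0.000j S between n5,n8
  I1: injects 0.623 A into n2 (from n8)
  Y(R4) = 0.003125+0.000j S between n2,n9
  Y(C3) = 0.000+0.04957j S between n5,n7
  Y(R5) = 0.0001277+0.000j S between n2,n3
  Y(R6) = 0.0001969+0.000j S between n4,n8
  Y(R7) = 0.009709+0.000j S between n3,n7
  Y(R8) = 0.1715+0.000j S between n6,n4
  Y(R9) = 0.1060+0.000j S between n8,n0
  Y(R10) = 0.6803+0.000j S between n8,n6
  I2: injects 0.0405 A into n2 (from n8)
  Y(R11) = 0.003802+0.000j S between n4,n0
  Y(R12) = 0.0002439+0.000j S between n3,n0
  Y(R13) = 0.03236+0.000j S between n3,n6
  Y(R14) = 0.0001582+0.000j S between n6,n7
  Y(R15) = 0.07634+0.000j S between n1,n7
  V1: constraint V(n1)−V(n8) = 15.5
Assemble and solve the 10×10 MNA system:
  V(n1)=13.78-0.5069j  V(n2)=10.89-36.59j  V(n3)=0.9058-1.034j  V(n4)=-1.552-0.5170j  V(n5)=6.128+3.284j  V(n6)=-1.586-0.5284j  V(n7)=9.104-2.277j  V(n8)=-1.720-0.5069j  V(n9)=10.37-32.25j
  i(V1)=0.1130-0.1730j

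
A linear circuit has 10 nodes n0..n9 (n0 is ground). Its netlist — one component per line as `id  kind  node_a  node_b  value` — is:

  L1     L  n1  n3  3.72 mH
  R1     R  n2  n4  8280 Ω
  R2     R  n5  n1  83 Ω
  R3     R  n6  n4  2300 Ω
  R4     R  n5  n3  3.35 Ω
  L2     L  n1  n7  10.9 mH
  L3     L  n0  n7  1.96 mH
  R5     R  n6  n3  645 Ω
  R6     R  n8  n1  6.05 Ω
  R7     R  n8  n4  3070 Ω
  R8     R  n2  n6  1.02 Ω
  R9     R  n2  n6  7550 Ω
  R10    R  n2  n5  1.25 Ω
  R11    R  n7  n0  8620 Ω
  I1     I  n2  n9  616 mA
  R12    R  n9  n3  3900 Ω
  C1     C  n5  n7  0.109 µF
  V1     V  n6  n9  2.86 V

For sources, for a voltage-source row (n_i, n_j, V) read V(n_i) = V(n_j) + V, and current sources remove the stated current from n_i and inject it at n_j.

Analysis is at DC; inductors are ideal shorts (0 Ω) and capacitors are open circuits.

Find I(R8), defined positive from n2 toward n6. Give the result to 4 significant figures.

Element admittances at DC:
  L1: short n1↔n3 (DC inductor)
  Y(R1) = 0.0001208 S between n2,n4
  Y(R2) = 0.01205 S between n5,n1
  Y(R3) = 0.0004348 S between n6,n4
  Y(R4) = 0.2985 S between n5,n3
  L2: short n1↔n7 (DC inductor)
  L3: short n0↔n7 (DC inductor)
  Y(R5) = 0.001550 S between n6,n3
  Y(R6) = 0.1653 S between n8,n1
  Y(R7) = 0.0003257 S between n8,n4
  Y(R8) = 0.9804 S between n2,n6
  Y(R9) = 0.0001325 S between n2,n6
  Y(R10) = 0.8000 S between n2,n5
  Y(R11) = 0.0001160 S between n7,n0
  I1: injects 0.616 A into n9 (from n2)
  Y(R12) = 0.0002564 S between n9,n3
  Y(C1) = 0.000 S between n5,n7
  V1: constraint V(n6)−V(n9) = 2.86
Assemble and solve the 13×13 MNA system:
  V(n1)=0.000  V(n2)=-0.002222  V(n3)=0.000  V(n4)=0.3085  V(n5)=-0.001601  V(n6)=0.6255  V(n7)=0.000  V(n8)=0.0006067  V(n9)=-2.235
  i(L1)=8.101e-05  i(L2)=0.000  i(L3)=0.000  i(V1)=-0.6166

-0.6154 A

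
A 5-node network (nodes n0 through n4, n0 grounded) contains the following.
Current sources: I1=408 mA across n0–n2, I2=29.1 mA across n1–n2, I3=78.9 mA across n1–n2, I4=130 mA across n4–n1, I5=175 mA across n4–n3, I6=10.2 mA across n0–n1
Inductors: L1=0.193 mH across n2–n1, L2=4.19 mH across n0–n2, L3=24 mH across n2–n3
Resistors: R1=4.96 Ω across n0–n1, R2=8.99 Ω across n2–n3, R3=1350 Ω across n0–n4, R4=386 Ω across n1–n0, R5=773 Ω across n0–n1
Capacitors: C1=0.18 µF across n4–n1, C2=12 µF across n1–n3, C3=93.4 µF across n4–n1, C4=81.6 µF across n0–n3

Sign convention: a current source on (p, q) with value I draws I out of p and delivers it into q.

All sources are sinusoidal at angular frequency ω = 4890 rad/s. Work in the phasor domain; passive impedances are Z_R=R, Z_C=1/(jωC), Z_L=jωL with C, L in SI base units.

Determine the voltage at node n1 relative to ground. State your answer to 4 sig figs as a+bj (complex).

Element admittances at ω=4890 rad/s:
  I1: injects 0.408 A into n2 (from n0)
  Y(L1) = 0.000-1.060j S between n2,n1
  I2: injects 0.0291 A into n2 (from n1)
  I3: injects 0.0789 A into n2 (from n1)
  Y(R1) = 0.2016+0.000j S between n0,n1
  Y(L2) = 0.000-0.04881j S between n0,n2
  Y(R2) = 0.1112+0.000j S between n2,n3
  Y(C1) = 0.000+0.0008802j S between n4,n1
  I4: injects 0.13 A into n1 (from n4)
  Y(R3) = 0.0007407+0.000j S between n0,n4
  Y(C2) = 0.000+0.05868j S between n1,n3
  I5: injects 0.175 A into n3 (from n4)
  Y(C3) = 0.000+0.4567j S between n4,n1
  Y(L3) = 0.000-0.008521j S between n2,n3
  Y(R4) = 0.002591+0.000j S between n1,n0
  Y(R5) = 0.001294+0.000j S between n0,n1
  Y(C4) = 0.000+0.3990j S between n0,n3
  I6: injects 0.0102 A into n1 (from n0)
Assemble and solve the 4×4 MNA system:
  V(n1)=0.8677-0.3079j  V(n2)=0.8939+0.1030j  V(n3)=0.2673-0.5870j  V(n4)=0.8672+0.3600j

0.8677-0.3079j V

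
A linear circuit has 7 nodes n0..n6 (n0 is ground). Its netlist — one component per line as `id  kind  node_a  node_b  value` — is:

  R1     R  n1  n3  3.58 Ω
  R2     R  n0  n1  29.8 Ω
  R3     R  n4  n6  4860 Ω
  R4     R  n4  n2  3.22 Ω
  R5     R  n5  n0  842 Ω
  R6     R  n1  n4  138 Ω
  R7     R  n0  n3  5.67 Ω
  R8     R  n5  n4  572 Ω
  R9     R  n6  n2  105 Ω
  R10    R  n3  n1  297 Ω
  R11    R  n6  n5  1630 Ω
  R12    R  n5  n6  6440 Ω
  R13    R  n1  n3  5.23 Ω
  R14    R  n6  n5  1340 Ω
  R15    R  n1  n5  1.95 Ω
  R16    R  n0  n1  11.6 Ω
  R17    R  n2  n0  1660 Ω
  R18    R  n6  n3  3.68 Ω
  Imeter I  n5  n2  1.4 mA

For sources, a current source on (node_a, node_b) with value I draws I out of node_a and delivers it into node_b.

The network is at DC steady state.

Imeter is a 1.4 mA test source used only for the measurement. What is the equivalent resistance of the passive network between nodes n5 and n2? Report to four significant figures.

R_eq = 55.46 Ω

Element admittances at DC:
  Y(R1) = 0.2793 S between n1,n3
  Y(R2) = 0.03356 S between n0,n1
  Y(R3) = 0.0002058 S between n4,n6
  Y(R4) = 0.3106 S between n4,n2
  Y(R5) = 0.001188 S between n5,n0
  Y(R6) = 0.007246 S between n1,n4
  Y(R7) = 0.1764 S between n0,n3
  Y(R8) = 0.001748 S between n5,n4
  Y(R9) = 0.009524 S between n6,n2
  Y(R10) = 0.003367 S between n3,n1
  Y(R11) = 0.0006135 S between n6,n5
  Y(R12) = 0.0001553 S between n5,n6
  Y(R13) = 0.1912 S between n1,n3
  Y(R14) = 0.0007463 S between n6,n5
  Y(R15) = 0.5128 S between n1,n5
  Y(R16) = 0.08621 S between n0,n1
  Y(R17) = 0.0006024 S between n2,n0
  Y(R18) = 0.2717 S between n6,n3
  Imeter: injects 0.0014 A into n2 (from n5)
Assemble and solve the 6×6 MNA system:
  V(n1)=-0.0009120  V(n2)=0.07429  V(n3)=0.0003882  V(n4)=0.07212  V(n5)=-0.003358  V(n6)=0.002907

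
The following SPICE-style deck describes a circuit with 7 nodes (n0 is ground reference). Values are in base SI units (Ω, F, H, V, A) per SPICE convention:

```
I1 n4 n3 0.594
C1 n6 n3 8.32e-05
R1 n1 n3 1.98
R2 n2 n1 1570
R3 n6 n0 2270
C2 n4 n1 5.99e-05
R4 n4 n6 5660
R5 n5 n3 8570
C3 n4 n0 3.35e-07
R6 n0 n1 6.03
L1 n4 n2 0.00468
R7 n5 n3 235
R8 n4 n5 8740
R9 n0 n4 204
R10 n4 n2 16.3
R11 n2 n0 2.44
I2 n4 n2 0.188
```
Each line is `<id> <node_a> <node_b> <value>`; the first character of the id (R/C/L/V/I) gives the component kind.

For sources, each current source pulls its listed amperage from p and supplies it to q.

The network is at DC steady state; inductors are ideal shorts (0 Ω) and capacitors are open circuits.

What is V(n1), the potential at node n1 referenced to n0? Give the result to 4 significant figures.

3.559 V

MNA unknowns: 6 node voltages V₁..V_6 plus 1 source current (L1)
I1: z[4]−=0.594, z[3]+=0.594
C1: Y=0.000 on G[6,3]
R1: Y=0.5051 on G[1,3]
R2: Y=0.0006369 on G[2,1]
R3: Y=0.0004405 on G[6,0]
C2: Y=0.000 on G[4,1]
R4: Y=0.0001767 on G[4,6]
R5: Y=0.0001167 on G[5,3]
C3: Y=0.000 on G[4,0]
R6: Y=0.1658 on G[0,1]
L1: row V4−V2=0, i_L1 at 4,2
R7: Y=0.004255 on G[5,3]
R8: Y=0.0001144 on G[4,5]
R9: Y=0.004902 on G[0,4]
R10: Y=0.06135 on G[4,2]
R11: Y=0.4098 on G[2,0]
I2: z[4]−=0.188, z[2]+=0.188
solve → V1=3.559, V2=-1.422, V3=4.733, V4=-1.422, V5=4.576, V6=-0.4072
aux → i_L1=-0.7742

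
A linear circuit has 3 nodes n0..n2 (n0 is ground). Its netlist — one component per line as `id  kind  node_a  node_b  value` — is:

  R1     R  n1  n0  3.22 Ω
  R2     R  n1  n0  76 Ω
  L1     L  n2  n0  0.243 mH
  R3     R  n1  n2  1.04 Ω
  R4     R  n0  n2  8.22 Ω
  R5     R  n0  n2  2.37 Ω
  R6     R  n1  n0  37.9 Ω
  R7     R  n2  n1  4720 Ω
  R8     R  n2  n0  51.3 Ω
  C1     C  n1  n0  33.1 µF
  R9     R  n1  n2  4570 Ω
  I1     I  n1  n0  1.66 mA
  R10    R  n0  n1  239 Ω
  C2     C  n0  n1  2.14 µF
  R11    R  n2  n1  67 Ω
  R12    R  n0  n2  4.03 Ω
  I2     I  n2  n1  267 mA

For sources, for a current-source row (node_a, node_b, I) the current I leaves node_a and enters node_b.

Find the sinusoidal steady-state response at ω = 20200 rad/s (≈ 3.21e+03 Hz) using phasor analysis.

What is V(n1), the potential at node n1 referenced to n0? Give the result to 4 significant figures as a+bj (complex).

Element admittances at ω=20200 rad/s:
  Y(R1) = 0.3106+0.000j S between n1,n0
  Y(R2) = 0.01316+0.000j S between n1,n0
  Y(L1) = 0.000-0.2037j S between n2,n0
  Y(R3) = 0.9615+0.000j S between n1,n2
  Y(R4) = 0.1217+0.000j S between n0,n2
  Y(R5) = 0.4219+0.000j S between n0,n2
  Y(R6) = 0.02639+0.000j S between n1,n0
  Y(R7) = 0.0002119+0.000j S between n2,n1
  Y(R8) = 0.01949+0.000j S between n2,n0
  Y(C1) = 0.000+0.6686j S between n1,n0
  Y(R9) = 0.0002188+0.000j S between n1,n2
  I1: injects 0.00166 A into n0 (from n1)
  Y(R10) = 0.004184+0.000j S between n0,n1
  Y(C2) = 0.000+0.04323j S between n0,n1
  Y(R11) = 0.01493+0.000j S between n2,n1
  Y(R12) = 0.2481+0.000j S between n0,n2
  I2: injects 0.267 A into n1 (from n2)
Assemble and solve the 2×2 MNA system:
  V(n1)=0.08108-0.08611j  V(n2)=-0.09839-0.05825j

0.08108-0.08611j V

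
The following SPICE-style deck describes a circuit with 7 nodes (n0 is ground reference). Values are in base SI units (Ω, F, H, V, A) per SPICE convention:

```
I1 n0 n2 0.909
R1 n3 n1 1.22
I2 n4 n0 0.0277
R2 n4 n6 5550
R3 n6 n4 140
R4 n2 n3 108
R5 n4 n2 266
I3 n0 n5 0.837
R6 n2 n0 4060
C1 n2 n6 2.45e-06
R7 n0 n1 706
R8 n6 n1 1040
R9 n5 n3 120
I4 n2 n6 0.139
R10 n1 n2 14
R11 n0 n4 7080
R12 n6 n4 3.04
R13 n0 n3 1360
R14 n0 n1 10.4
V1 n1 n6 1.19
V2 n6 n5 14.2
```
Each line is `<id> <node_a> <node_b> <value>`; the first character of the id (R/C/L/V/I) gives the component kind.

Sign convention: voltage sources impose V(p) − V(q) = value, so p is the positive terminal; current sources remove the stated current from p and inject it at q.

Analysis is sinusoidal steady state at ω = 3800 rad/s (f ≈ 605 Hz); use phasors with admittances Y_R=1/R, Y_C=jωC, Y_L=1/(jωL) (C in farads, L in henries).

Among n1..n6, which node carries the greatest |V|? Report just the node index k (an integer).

Element admittances at ω=3800 rad/s:
  I1: injects 0.909 A into n2 (from n0)
  Y(R1) = 0.8197+0.000j S between n3,n1
  I2: injects 0.0277 A into n0 (from n4)
  Y(R2) = 0.0001802+0.000j S between n4,n6
  Y(R3) = 0.007143+0.000j S between n6,n4
  Y(R4) = 0.009259+0.000j S between n2,n3
  Y(R5) = 0.003759+0.000j S between n4,n2
  I3: injects 0.837 A into n5 (from n0)
  Y(R6) = 0.0002463+0.000j S between n2,n0
  Y(C1) = 0.000+0.009310j S between n2,n6
  Y(R7) = 0.001416+0.000j S between n0,n1
  Y(R8) = 0.0009615+0.000j S between n6,n1
  Y(R9) = 0.008333+0.000j S between n5,n3
  I4: injects 0.139 A into n6 (from n2)
  Y(R10) = 0.07143+0.000j S between n1,n2
  Y(R11) = 0.0001412+0.000j S between n0,n4
  Y(R12) = 0.3289+0.000j S between n6,n4
  Y(R13) = 0.0007353+0.000j S between n0,n3
  Y(R14) = 0.09615+0.000j S between n0,n1
  V1: constraint V(n1)−V(n6) = 1.19
  V2: constraint V(n6)−V(n5) = 14.2
Assemble and solve the 8×8 MNA system:
  V(n1)=17.39+0.002870j  V(n2)=26.25-1.104j  V(n3)=17.32-0.009360j  V(n4)=16.22-0.009361j  V(n5)=2.001+0.002870j  V(n6)=16.20+0.002870j
  i(V1)=-1.123-0.08935j  i(V2)=-0.9647+0.0001019j

2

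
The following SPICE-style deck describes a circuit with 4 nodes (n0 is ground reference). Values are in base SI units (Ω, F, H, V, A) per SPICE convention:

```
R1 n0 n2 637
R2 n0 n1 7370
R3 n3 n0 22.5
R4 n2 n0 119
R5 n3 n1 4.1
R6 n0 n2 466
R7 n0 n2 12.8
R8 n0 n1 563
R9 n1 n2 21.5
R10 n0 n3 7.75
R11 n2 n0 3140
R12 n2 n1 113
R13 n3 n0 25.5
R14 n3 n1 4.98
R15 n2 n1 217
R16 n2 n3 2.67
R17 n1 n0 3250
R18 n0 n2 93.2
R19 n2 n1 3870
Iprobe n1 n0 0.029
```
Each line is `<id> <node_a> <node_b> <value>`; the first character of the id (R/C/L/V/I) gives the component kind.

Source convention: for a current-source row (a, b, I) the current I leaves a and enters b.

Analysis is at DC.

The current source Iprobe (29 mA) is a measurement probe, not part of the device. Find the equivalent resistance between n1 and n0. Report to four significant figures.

R_eq = 5.188 Ω

MNA unknowns: 3 node voltages V₁..V_3
R1: Y=0.001570 on G[0,2]
R2: Y=0.0001357 on G[0,1]
R3: Y=0.04444 on G[3,0]
R4: Y=0.008403 on G[2,0]
R5: Y=0.2439 on G[3,1]
R6: Y=0.002146 on G[0,2]
R7: Y=0.07812 on G[0,2]
R8: Y=0.001776 on G[0,1]
R9: Y=0.04651 on G[1,2]
R10: Y=0.1290 on G[0,3]
R11: Y=0.0003185 on G[2,0]
R12: Y=0.008850 on G[2,1]
R13: Y=0.03922 on G[3,0]
R14: Y=0.2008 on G[3,1]
R15: Y=0.004608 on G[2,1]
R16: Y=0.3745 on G[2,3]
R17: Y=0.0003077 on G[1,0]
R18: Y=0.01073 on G[0,2]
R19: Y=0.0002584 on G[2,1]
Iprobe: z[1]−=0.029, z[0]+=0.029
solve → V1=-0.1505, V2=-0.08334, V3=-0.09509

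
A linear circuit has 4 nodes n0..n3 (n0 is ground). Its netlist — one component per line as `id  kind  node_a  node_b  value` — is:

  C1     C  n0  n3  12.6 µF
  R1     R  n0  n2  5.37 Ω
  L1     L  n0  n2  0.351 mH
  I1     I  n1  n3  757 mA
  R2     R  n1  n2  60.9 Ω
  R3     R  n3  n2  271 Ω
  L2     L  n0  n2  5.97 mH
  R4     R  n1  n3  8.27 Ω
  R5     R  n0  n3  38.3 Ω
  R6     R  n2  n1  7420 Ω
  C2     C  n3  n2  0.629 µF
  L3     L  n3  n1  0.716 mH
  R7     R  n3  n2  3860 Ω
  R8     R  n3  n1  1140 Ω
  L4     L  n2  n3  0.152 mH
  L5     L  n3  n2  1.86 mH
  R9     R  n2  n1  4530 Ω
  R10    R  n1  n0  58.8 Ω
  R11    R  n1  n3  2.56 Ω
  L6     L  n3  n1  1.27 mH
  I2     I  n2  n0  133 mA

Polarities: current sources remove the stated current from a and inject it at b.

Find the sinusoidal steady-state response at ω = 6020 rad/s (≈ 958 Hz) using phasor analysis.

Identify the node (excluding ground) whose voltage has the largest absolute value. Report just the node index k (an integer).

1

MNA unknowns: 3 node voltages V₁..V_3
C1: Y=0.000+0.07585j on G[0,3]
R1: Y=0.1862+0.000j on G[0,2]
L1: Y=0.000-0.4733j on G[0,2]
I1: z[1]−=0.757, z[3]+=0.757
R2: Y=0.01642+0.000j on G[1,2]
R3: Y=0.003690+0.000j on G[3,2]
L2: Y=0.000-0.02782j on G[0,2]
R4: Y=0.1209+0.000j on G[1,3]
R5: Y=0.02611+0.000j on G[0,3]
R6: Y=0.0001348+0.000j on G[2,1]
C2: Y=0.000+0.003787j on G[3,2]
L3: Y=0.000-0.2320j on G[3,1]
R7: Y=0.0002591+0.000j on G[3,2]
R8: Y=0.0008772+0.000j on G[3,1]
L4: Y=0.000-1.093j on G[2,3]
L5: Y=0.000-0.08931j on G[3,2]
R9: Y=0.0002208+0.000j on G[2,1]
R10: Y=0.01701+0.000j on G[1,0]
R11: Y=0.3906+0.000j on G[1,3]
L6: Y=0.000-0.1308j on G[3,1]
I2: z[2]−=0.133, z[0]+=0.133
solve → V1=-1.128-0.8038j, V2=-0.1340-0.1944j, V3=-0.1689-0.1712j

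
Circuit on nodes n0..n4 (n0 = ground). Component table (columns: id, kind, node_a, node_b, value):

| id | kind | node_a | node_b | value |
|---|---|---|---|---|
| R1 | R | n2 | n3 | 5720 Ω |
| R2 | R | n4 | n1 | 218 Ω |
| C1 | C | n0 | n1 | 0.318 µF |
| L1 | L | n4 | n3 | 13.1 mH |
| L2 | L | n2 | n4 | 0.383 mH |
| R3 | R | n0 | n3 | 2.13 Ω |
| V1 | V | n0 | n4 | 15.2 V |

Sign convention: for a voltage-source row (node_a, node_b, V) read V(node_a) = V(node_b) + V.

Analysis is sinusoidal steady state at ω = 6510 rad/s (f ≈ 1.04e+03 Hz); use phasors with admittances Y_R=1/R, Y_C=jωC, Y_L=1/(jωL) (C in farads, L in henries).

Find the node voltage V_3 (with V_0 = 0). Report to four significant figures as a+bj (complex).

MNA unknowns: 4 node voltages V₁..V_4 plus 1 source current (V1)
R1: Y=0.0001748+0.000j on G[2,3]
R2: Y=0.004587+0.000j on G[4,1]
C1: Y=0.000+0.002070j on G[0,1]
L1: Y=0.000-0.01173j on G[4,3]
L2: Y=0.000-0.4011j on G[2,4]
R3: Y=0.4695+0.000j on G[0,3]
V1: row V0−V4=15.2, i_V1 at 0,4
solve → V1=-12.63+5.699j, V2=-15.20+0.006619j, V3=-0.01512+0.3791j, V4=-15.20+0.000j
aux → i_V1=-0.01890+0.1518j

-0.01512+0.3791j V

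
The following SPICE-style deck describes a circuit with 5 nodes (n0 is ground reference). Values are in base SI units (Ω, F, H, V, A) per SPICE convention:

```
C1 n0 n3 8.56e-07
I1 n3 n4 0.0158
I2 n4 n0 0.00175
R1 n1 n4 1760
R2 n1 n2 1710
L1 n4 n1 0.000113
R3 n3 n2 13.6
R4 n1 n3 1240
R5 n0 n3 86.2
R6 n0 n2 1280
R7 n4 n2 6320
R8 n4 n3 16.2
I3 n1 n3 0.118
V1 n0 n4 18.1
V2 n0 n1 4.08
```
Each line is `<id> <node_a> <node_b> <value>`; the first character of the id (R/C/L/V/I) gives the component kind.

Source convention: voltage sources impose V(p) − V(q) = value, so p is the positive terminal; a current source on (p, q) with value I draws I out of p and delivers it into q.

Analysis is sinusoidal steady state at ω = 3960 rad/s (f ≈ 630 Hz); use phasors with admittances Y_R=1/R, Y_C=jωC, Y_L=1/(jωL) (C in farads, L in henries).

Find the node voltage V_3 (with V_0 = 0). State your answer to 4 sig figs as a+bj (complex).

-13.51+0.6054j V

Element admittances at ω=3960 rad/s:
  Y(C1) = 0.000+0.003390j S between n0,n3
  I1: injects 0.0158 A into n4 (from n3)
  I2: injects 0.00175 A into n0 (from n4)
  Y(R1) = 0.0005682+0.000j S between n1,n4
  Y(R2) = 0.0005848+0.000j S between n1,n2
  Y(L1) = 0.000-2.235j S between n4,n1
  Y(R3) = 0.07353+0.000j S between n3,n2
  Y(R4) = 0.0008065+0.000j S between n1,n3
  Y(R5) = 0.01160+0.000j S between n0,n3
  Y(R6) = 0.0007813+0.000j S between n0,n2
  Y(R7) = 0.0001582+0.000j S between n4,n2
  Y(R8) = 0.06173+0.000j S between n4,n3
  I3: injects 0.118 A into n3 (from n1)
  V1: constraint V(n0)−V(n4) = 18.1
  V2: constraint V(n0)−V(n1) = 4.08
Assemble and solve the 6×6 MNA system:
  V(n1)=-4.080+0.000j  V(n2)=-13.30+0.5931j  V(n3)=-13.51+0.6054j  V(n4)=-18.10+0.000j
  i(V1)=-0.3063+31.29j  i(V2)=0.1390-31.33j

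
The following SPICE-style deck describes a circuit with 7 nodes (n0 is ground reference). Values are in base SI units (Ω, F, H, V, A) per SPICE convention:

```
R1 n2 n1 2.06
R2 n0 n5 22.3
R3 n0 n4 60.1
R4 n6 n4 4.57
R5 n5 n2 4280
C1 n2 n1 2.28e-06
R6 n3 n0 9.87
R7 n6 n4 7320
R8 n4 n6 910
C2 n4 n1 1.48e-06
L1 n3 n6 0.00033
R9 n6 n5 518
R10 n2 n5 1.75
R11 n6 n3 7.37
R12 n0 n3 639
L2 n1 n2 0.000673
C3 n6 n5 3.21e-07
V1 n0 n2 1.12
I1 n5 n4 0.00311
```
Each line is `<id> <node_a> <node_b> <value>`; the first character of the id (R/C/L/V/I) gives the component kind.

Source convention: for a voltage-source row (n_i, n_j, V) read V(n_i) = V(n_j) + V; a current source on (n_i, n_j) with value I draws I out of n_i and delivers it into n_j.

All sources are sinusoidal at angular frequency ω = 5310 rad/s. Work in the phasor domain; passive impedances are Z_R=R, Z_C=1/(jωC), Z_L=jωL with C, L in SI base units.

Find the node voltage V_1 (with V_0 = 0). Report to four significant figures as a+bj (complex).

-1.126+0.01512j V

MNA unknowns: 6 node voltages V₁..V_6 plus 1 source current (V1)
R1: Y=0.4854+0.000j on G[2,1]
R2: Y=0.04484+0.000j on G[0,5]
R3: Y=0.01664+0.000j on G[0,4]
R4: Y=0.2188+0.000j on G[6,4]
R5: Y=0.0002336+0.000j on G[5,2]
C1: Y=0.000+0.01211j on G[2,1]
R6: Y=0.1013+0.000j on G[3,0]
R7: Y=0.0001366+0.000j on G[6,4]
R8: Y=0.001099+0.000j on G[4,6]
C2: Y=0.000+0.007859j on G[4,1]
L1: Y=0.000-0.5707j on G[3,6]
R9: Y=0.001931+0.000j on G[6,5]
R10: Y=0.5714+0.000j on G[2,5]
R11: Y=0.1357+0.000j on G[6,3]
R12: Y=0.001565+0.000j on G[0,3]
L2: Y=0.000-0.2798j on G[1,2]
C3: Y=0.000+0.001705j on G[6,5]
V1: row V0−V2=1.12, i_V1 at 0,2
I1: z[5]−=0.00311, z[4]+=0.00311
solve → V1=-1.126+0.01512j, V2=-1.120+0.000j, V3=-0.004166-0.08374j, V4=0.01792-0.1197j, V5=-1.040+0.002620j, V6=0.009954-0.08785j
aux → i_V1=-0.04677-0.01049j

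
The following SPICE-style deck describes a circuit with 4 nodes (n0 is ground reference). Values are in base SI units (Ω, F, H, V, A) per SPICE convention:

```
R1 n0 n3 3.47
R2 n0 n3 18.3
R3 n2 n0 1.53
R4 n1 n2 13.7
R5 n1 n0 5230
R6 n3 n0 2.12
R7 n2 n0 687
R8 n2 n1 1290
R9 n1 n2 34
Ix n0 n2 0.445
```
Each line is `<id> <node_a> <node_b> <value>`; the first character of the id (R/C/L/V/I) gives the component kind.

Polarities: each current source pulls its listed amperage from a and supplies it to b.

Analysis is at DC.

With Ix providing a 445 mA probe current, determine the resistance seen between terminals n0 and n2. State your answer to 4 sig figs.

Element admittances at DC:
  Y(R1) = 0.2882 S between n0,n3
  Y(R2) = 0.05464 S between n0,n3
  Y(R3) = 0.6536 S between n2,n0
  Y(R4) = 0.07299 S between n1,n2
  Y(R5) = 0.0001912 S between n1,n0
  Y(R6) = 0.4717 S between n3,n0
  Y(R7) = 0.001456 S between n2,n0
  Y(R8) = 0.0007752 S between n2,n1
  Y(R9) = 0.02941 S between n1,n2
  Ix: injects 0.445 A into n2 (from n0)
Assemble and solve the 3×3 MNA system:
  V(n1)=0.6779  V(n2)=0.6791  V(n3)=0.000

R_eq = 1.526 Ω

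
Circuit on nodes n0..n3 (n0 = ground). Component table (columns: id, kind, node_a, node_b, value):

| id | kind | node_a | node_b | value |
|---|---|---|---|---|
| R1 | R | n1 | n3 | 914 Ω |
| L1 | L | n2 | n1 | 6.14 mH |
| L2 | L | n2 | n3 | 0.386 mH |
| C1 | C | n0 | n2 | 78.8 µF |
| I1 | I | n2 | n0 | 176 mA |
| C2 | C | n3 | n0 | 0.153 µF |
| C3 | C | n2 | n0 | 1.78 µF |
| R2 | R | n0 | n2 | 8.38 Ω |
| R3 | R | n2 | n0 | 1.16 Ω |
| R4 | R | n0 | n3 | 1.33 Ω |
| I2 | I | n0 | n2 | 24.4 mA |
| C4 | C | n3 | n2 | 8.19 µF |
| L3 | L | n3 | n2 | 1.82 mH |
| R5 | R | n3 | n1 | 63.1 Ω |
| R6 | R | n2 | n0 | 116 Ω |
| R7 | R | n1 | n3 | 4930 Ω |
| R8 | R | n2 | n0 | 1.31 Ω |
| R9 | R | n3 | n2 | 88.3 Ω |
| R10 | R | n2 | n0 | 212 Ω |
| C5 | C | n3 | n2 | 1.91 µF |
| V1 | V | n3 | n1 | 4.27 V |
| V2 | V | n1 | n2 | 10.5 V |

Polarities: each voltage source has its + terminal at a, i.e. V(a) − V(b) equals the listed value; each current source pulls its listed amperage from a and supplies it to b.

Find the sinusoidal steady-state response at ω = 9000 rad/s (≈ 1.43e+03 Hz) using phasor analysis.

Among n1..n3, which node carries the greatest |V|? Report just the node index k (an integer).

3

MNA unknowns: 3 node voltages V₁..V_3 plus 2 source currents (V1, V2)
R1: Y=0.001094+0.000j on G[1,3]
L1: Y=0.000-0.01810j on G[2,1]
L2: Y=0.000-0.2879j on G[2,3]
C1: Y=0.000+0.7092j on G[0,2]
I1: z[2]−=0.176, z[0]+=0.176
C2: Y=0.000+0.001377j on G[3,0]
C3: Y=0.000+0.01602j on G[2,0]
R2: Y=0.1193+0.000j on G[0,2]
R3: Y=0.8621+0.000j on G[2,0]
R4: Y=0.7519+0.000j on G[0,3]
I2: z[0]−=0.0244, z[2]+=0.0244
C4: Y=0.000+0.07371j on G[3,2]
L3: Y=0.000-0.06105j on G[3,2]
R5: Y=0.01585+0.000j on G[3,1]
R6: Y=0.008621+0.000j on G[2,0]
R7: Y=0.0002028+0.000j on G[1,3]
R8: Y=0.7634+0.000j on G[2,0]
R9: Y=0.01133+0.000j on G[3,2]
R10: Y=0.004717+0.000j on G[2,0]
C5: Y=0.000+0.01719j on G[3,2]
V1: row V3−V1=4.27, i_V1 at 3,1
V2: row V1−V2=10.5, i_V2 at 1,2
solve → V1=6.360+1.190j, V2=-4.140+1.190j, V3=10.63+1.190j
aux → i_V1=-8.231+2.901j, i_V2=-8.158+3.091j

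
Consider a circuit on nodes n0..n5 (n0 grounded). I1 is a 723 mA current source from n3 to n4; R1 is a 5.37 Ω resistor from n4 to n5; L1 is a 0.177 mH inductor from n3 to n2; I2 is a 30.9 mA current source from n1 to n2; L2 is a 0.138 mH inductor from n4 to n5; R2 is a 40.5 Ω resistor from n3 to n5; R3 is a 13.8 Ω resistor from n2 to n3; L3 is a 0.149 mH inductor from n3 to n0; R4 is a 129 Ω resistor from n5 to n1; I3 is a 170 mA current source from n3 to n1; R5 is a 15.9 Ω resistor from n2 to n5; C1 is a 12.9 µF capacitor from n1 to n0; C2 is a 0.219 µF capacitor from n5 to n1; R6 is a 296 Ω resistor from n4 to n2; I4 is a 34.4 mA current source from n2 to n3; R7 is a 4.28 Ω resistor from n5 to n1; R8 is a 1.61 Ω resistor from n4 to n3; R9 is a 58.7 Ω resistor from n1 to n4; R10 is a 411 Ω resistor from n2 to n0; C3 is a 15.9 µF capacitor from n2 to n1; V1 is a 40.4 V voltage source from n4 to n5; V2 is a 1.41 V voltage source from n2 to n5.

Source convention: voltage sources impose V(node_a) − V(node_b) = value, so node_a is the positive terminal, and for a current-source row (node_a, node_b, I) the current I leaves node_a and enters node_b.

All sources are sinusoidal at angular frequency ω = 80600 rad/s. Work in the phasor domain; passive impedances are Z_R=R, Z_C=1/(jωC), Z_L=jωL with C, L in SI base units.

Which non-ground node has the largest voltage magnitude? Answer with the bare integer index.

4

MNA unknowns: 5 node voltages V₁..V_5 plus 2 source currents (V1, V2)
I1: z[3]−=0.723, z[4]+=0.723
R1: Y=0.1862+0.000j on G[4,5]
L1: Y=0.000-0.07010j on G[3,2]
I2: z[1]−=0.0309, z[2]+=0.0309
L2: Y=0.000-0.08991j on G[4,5]
R2: Y=0.02469+0.000j on G[3,5]
R3: Y=0.07246+0.000j on G[2,3]
L3: Y=0.000-0.08327j on G[3,0]
R4: Y=0.007752+0.000j on G[5,1]
I3: z[3]−=0.17, z[1]+=0.17
R5: Y=0.06289+0.000j on G[2,5]
C1: Y=0.000+1.040j on G[1,0]
C2: Y=0.000+0.01765j on G[5,1]
R6: Y=0.003378+0.000j on G[4,2]
I4: z[2]−=0.0344, z[3]+=0.0344
R7: Y=0.2336+0.000j on G[5,1]
R8: Y=0.6211+0.000j on G[4,3]
R9: Y=0.01704+0.000j on G[1,4]
R10: Y=0.002433+0.000j on G[2,0]
C3: Y=0.000+1.282j on G[2,1]
V1: row V4−V5=40.4, i_V1 at 4,5
V2: row V2−V5=1.41, i_V2 at 2,5
solve → V1=2.844+0.7507j, V2=4.869+2.111j, V3=35.58+9.232j, V4=43.86+2.111j, V5=3.459+2.111j
aux → i_V1=-12.78+8.032j, i_V2=4.495-4.236j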